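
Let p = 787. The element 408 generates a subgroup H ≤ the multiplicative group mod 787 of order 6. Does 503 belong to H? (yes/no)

⟨408⟩ has order 6; its elements mod 787 are {1, 379, 380, 407, 408, 786}.
503 is not in this set.

no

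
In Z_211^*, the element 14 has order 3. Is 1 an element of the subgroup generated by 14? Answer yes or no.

⟨14⟩ has order 3; its elements mod 211 are {1, 14, 196}.
1 is in this set.

yes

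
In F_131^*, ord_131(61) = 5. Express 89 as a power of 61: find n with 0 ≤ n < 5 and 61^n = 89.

3

Successive powers of 61 modulo 131:
  61^0=1  61^1=61  61^2=53  61^3=89
So 61^3 ≡ 89 (mod 131), giving n = 3.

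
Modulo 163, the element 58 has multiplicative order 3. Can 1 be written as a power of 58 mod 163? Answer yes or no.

yes

1 ∈ ⟨58⟩ iff 1^3 ≡ 1 (mod 163), since |⟨58⟩| = 3.
1^3 mod 163 = 1.
Since 1 = 1, 1 lies in the subgroup.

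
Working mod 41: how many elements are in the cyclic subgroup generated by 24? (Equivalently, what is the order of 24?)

40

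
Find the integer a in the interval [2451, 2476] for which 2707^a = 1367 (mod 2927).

2455

Compute 2707^2451 mod 2927 = 446, then multiply by 2707 repeatedly:
  2707^2451=446  2707^2452=1398  2707^2453=2702  2707^2454=2668  2707^2455=1367
Found 1367 at exponent 2455.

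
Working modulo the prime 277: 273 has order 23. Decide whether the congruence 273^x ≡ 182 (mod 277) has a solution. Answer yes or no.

⟨273⟩ has order 23; its elements mod 277 are {1, 16, 19, 27, 30, 52, 69, 84, 131, 155, 157, 164, 169, 175, 201, 203, 211, 213, 218, 236, 256, 264, 273}.
182 is not in this set.

no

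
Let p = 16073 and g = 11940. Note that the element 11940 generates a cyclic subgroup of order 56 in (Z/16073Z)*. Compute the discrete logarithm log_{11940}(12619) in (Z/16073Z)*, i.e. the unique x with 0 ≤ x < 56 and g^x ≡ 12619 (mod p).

20

Baby-step giant-step with m = ceil(sqrt(56)) = 8.
Baby table (11940^j mod 16073 for j=0..7):
  0:1  1:11940  2:12163  3:6665  4:2677  5:10256  6:12526  7:1175
Giant step factor: 11940^(-8) ≡ 3454 (mod 16073).
Scan 12619·3454^i mod 16073 for i = 0, 1, …:
  i=0: 12619   i=1: 12123   i=2: 2677
Match at i=2, j=4: x = 2·8 + 4 = 20.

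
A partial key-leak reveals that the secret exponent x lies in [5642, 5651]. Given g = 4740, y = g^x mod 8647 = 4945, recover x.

5644

Compute 4740^5642 mod 8647 = 7779, then multiply by 4740 repeatedly:
  4740^5642=7779  4740^5643=1652  4740^5644=4945
Found 4945 at exponent 5644.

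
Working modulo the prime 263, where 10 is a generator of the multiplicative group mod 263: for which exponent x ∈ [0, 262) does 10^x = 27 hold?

Baby-step giant-step with m = ceil(sqrt(262)) = 17.
Baby table (10^j mod 263 for j=0..16):
  0:1  1:10  2:100  3:211  4:6  5:60  6:74  7:214
  8:36  9:97  10:181  11:232  12:216  13:56  14:34  15:77
  16:244
Giant step factor: 10^(-17) ≡ 245 (mod 263).
Scan 27·245^i mod 263 for i = 0, 1, …:
  i=0: 27   i=1: 40   i=2: 69   i=3: 73
  i=4: 1
Match at i=4, j=0: x = 4·17 + 0 = 68.

68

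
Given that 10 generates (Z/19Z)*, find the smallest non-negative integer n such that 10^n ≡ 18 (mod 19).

Successive powers of 10 modulo 19:
  10^0=1  10^1=10  10^2=5  10^3=12  10^4=6  10^5=3
  10^6=11  10^7=15  10^8=17  10^9=18
So 10^9 ≡ 18 (mod 19), giving n = 9.

9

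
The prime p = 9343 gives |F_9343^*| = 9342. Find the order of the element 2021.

The order of 2021 must divide p − 1 = 9342 = 2 · 3^3 · 173.
Divisors: 1, 2, 3, 6, 9, 18, 27, 54, 173, 346, 519, 1038, 1557, 3114, 4671, 9342.
Check each in increasing order: 2021^1 ≡ 2021;  2021^2 ≡ 1550;  2021^3 ≡ 2645;  2021^6 ≡ 7461;  2021^9 ≡ 1929;  2021^18 ≡ 2527;  2021^27 ≡ 6880;  2021^54 ≡ 2762;  2021^173 ≡ 2032;  2021^346 ≡ 8761;  2021^519 ≡ 3937;  2021^1038 ≡ 9275;  2021^1557 ≡ 3231;  2021^3114 ≡ 3230;  2021^4671 ≡ 9342;  2021^9342 ≡ 1.
Smallest exponent giving 1 is 9342.

9342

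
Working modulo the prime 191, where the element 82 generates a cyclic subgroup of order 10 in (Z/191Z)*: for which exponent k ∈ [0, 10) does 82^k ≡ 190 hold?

Successive powers of 82 modulo 191:
  82^0=1  82^1=82  82^2=39  82^3=142  82^4=184  82^5=190
So 82^5 ≡ 190 (mod 191), giving k = 5.

5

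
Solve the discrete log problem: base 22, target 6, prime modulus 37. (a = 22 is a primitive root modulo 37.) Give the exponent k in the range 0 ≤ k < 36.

Successive powers of 22 modulo 37:
  22^0=1  22^1=22  22^2=3  22^3=29  22^4=9  22^5=13
  22^6=27  22^7=2  22^8=7  22^9=6
So 22^9 ≡ 6 (mod 37), giving k = 9.

9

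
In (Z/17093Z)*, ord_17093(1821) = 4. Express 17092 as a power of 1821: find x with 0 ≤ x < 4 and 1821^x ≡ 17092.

2

Successive powers of 1821 modulo 17093:
  1821^0=1  1821^1=1821  1821^2=17092
So 1821^2 ≡ 17092 (mod 17093), giving x = 2.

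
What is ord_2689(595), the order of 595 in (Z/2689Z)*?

The order of 595 must divide p − 1 = 2688 = 2^7 · 3 · 7.
Divisors: 1, 2, 3, 4, 6, 7, 8, 12, 14, 16, 21, 24, 28, 32, 42, 48, 56, 64, 84, 96, 112, 128, 168, 192, 224, 336, 384, 448, 672, 896, 1344, 2688.
Check each in increasing order: 595^1 ≡ 595;  595^2 ≡ 1766;  595^3 ≡ 2060;  595^4 ≡ 2205;  595^6 ≡ 358;  595^7 ≡ 579;  595^8 ≡ 313;  595^12 ≡ 1781;  595^14 ≡ 1805;  595^16 ≡ 1165;  595^21 ≡ 1763;  595^24 ≡ 1630;  595^28 ≡ 1646;  595^32 ≡ 1969;  595^42 ≡ 2374;  595^48 ≡ 168;  595^56 ≡ 1493;  595^64 ≡ 2112;  595^84 ≡ 2421;  595^96 ≡ 1334;  595^112 ≡ 2557;  595^128 ≡ 2182;  595^168 ≡ 1910;  595^192 ≡ 2127;  595^224 ≡ 1290;  595^336 ≡ 1816;  595^384 ≡ 1231;  595^448 ≡ 2298;  595^672 ≡ 1142;  595^896 ≡ 2297;  595^1344 ≡ 2688;  595^2688 ≡ 1.
Smallest exponent giving 1 is 2688.

2688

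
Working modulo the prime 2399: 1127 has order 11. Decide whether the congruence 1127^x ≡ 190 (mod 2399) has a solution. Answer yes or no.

⟨1127⟩ has order 11; its elements mod 2399 are {1, 63, 551, 952, 1058, 1127, 1327, 1430, 1570, 1881, 2035}.
190 is not in this set.

no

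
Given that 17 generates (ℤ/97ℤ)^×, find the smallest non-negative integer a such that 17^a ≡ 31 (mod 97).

Baby-step giant-step with m = ceil(sqrt(96)) = 10.
Baby table (17^j mod 97 for j=0..9):
  0:1  1:17  2:95  3:63  4:4  5:68  6:89  7:58
  8:16  9:78
Giant step factor: 17^(-10) ≡ 3 (mod 97).
Scan 31·3^i mod 97 for i = 0, 1, …:
  i=0: 31   i=1: 93   i=2: 85   i=3: 61
  i=4: 86   i=5: 64   i=6: 95
Match at i=6, j=2: a = 6·10 + 2 = 62.

62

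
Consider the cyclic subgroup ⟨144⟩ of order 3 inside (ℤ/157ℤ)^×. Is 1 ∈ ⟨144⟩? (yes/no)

1 ∈ ⟨144⟩ iff 1^3 ≡ 1 (mod 157), since |⟨144⟩| = 3.
1^3 mod 157 = 1.
Since 1 = 1, 1 lies in the subgroup.

yes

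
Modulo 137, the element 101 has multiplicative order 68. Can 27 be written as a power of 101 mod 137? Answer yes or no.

27 ∈ ⟨101⟩ iff 27^68 ≡ 1 (mod 137), since |⟨101⟩| = 68.
27^68 mod 137 = 136.
Since 136 ≠ 1, 27 does not lie in the subgroup.

no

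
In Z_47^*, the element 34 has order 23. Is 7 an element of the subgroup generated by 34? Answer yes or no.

⟨34⟩ has order 23; its elements mod 47 are {1, 2, 3, 4, 6, 7, 8, 9, 12, 14, 16, 17, 18, 21, 24, 25, 27, 28, 32, 34, 36, 37, 42}.
7 is in this set.

yes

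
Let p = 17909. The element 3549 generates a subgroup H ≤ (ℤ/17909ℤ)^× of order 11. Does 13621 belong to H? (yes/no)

no

⟨3549⟩ has order 11; its elements mod 17909 are {1, 2100, 2120, 2730, 2756, 2993, 3549, 4386, 5374, 10568, 17150}.
13621 is not in this set.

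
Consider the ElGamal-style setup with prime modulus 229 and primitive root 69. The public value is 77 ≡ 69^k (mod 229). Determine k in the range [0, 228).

Baby-step giant-step with m = ceil(sqrt(228)) = 16.
Baby table (69^j mod 229 for j=0..15):
  0:1  1:69  2:181  3:123  4:14  5:50  6:15  7:119
  8:196  9:13  10:210  11:63  12:225  13:182  14:192  15:195
Giant step factor: 69^(-16) ≡ 184 (mod 229).
Scan 77·184^i mod 229 for i = 0, 1, …:
  i=0: 77   i=1: 199   i=2: 205   i=3: 164
  i=4: 177   i=5: 50
Match at i=5, j=5: k = 5·16 + 5 = 85.

85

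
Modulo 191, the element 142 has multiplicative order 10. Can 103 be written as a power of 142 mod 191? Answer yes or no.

no

⟨142⟩ has order 10; its elements mod 191 are {1, 7, 39, 49, 82, 109, 142, 152, 184, 190}.
103 is not in this set.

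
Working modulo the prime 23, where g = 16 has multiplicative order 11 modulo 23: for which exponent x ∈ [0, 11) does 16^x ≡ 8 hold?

Successive powers of 16 modulo 23:
  16^0=1  16^1=16  16^2=3  16^3=2  16^4=9  16^5=6
  16^6=4  16^7=18  16^8=12  16^9=8
So 16^9 ≡ 8 (mod 23), giving x = 9.

9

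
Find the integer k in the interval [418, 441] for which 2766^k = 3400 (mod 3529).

431

Compute 2766^418 mod 3529 = 821, then multiply by 2766 repeatedly:
  2766^418=821  2766^419=1739  2766^420=47  2766^421=2958  2766^422=1606
  2766^423=2714  2766^424=741  2766^425=2786  2766^426=2269  2766^427=1492
  2766^428=1471  2766^429=3378  2766^430=2285  2766^431=3400
Found 3400 at exponent 431.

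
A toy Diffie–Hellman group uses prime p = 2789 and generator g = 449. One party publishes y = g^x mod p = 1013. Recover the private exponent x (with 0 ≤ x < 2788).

Baby-step giant-step with m = ceil(sqrt(2788)) = 53.
Baby table (449^j mod 2789 for j=0..52):
  0:1  1:449  2:793  3:1854  4:1324  5:419  6:1268  7:376
  8:1484  9:2534  10:2643  11:1382  12:1360  13:2638  14:1926  15:184
  16:1735  17:884  18:878  19:973  20:1793  21:1825  22:2248  23:2523
  24:493  25:1026  26:489  27:2019  28:106  29:181  30:388  31:1294
  32:894  33:2579  34:536  35:810  36:1120  37:860  38:1258  39:1464
  40:1921  41:728  42:559  43:2770  44:2625  45:1667  46:1031  47:2734
  48:406  49:1009  50:1223  51:2483  52:2056
Giant step factor: 449^(-53) ≡ 2603 (mod 2789).
Scan 1013·2603^i mod 2789 for i = 0, 1, …:
  i=0: 1013   i=1: 1234   i=2: 1963   i=3: 241
  i=4: 2587   i=5: 1315   i=6: 842   i=7: 2361
  i=8: 1516   i=9: 2502     …   i=16: 113
  i=17: 1294
Match at i=17, j=31: x = 17·53 + 31 = 932.

932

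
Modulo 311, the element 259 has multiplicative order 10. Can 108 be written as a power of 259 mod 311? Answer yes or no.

no

⟨259⟩ has order 10; its elements mod 311 are {1, 6, 36, 52, 95, 216, 259, 275, 305, 310}.
108 is not in this set.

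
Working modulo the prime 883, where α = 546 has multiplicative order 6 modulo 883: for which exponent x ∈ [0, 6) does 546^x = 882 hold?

Successive powers of 546 modulo 883:
  546^0=1  546^1=546  546^2=545  546^3=882
So 546^3 ≡ 882 (mod 883), giving x = 3.

3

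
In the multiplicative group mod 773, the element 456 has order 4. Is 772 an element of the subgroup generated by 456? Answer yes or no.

yes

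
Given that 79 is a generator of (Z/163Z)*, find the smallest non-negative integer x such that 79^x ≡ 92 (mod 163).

157

Baby-step giant-step with m = ceil(sqrt(162)) = 13.
Baby table (79^j mod 163 for j=0..12):
  0:1  1:79  2:47  3:127  4:90  5:101  6:155  7:20
  8:113  9:125  10:95  11:7  12:64
Giant step factor: 79^(-13) ≡ 109 (mod 163).
Scan 92·109^i mod 163 for i = 0, 1, …:
  i=0: 92   i=1: 85   i=2: 137   i=3: 100
  i=4: 142   i=5: 156   i=6: 52   i=7: 126
  i=8: 42   i=9: 14   i=10: 59   i=11: 74
  i=12: 79
Match at i=12, j=1: x = 12·13 + 1 = 157.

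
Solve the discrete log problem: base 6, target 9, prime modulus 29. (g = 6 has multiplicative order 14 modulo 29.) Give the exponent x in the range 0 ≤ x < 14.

11

Successive powers of 6 modulo 29:
  6^0=1  6^1=6  6^2=7  6^3=13  6^4=20  6^5=4
  6^6=24  6^7=28  6^8=23  6^9=22  6^10=16  6^11=9
So 6^11 ≡ 9 (mod 29), giving x = 11.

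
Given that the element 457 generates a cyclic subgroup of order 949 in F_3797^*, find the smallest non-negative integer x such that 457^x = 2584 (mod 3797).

107

Baby-step giant-step with m = ceil(sqrt(949)) = 31.
Baby table (457^j mod 3797 for j=0..30):
  0:1  1:457  2:14  3:2601  4:196  5:2241  6:2744  7:998
  8:446  9:2581  10:2447  11:1961  12:85  13:875  14:1190  15:859
  16:1472  17:635  18:1623  19:1296  20:3737  21:2956  22:2957  23:3414
  24:3428  25:2232  26:2428  27:872  28:3616  29:817  30:1263
Giant step factor: 457^(-31) ≡ 2666 (mod 3797).
Scan 2584·2666^i mod 3797 for i = 0, 1, …:
  i=0: 2584   i=1: 1186   i=2: 2772   i=3: 1190
Match at i=3, j=14: x = 3·31 + 14 = 107.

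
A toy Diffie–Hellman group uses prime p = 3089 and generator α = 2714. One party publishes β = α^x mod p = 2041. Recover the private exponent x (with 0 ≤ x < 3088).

697

Baby-step giant-step with m = ceil(sqrt(3088)) = 56.
Baby table (2714^j mod 3089 for j=0..55):
  0:1  1:2714  2:1620  3:1033  4:1839  5:2311  6:1384  7:3041
  8:2555  9:2554  10:2929  11:1309  12:276  13:1526  14:2304  15:920
  16:968  17:1502  18:2037  19:2197  20:888  21:612  22:2175  23:2960
  24:2040  25:1072  26:2659  27:622  28:1514  29:626  30:14  31:928
  32:1057  33:2106  34:1034  35:1464  36:842  37:2417  38:1791  39:1777
  40:849  41:2881  42:775  43:2830  44:1366  45:524  46:1196  47:2494
  48:717  49:2957  50:76  51:2390  52:2649  53:1283  54:759  55:2652
Giant step factor: 2714^(-56) ≡ 1349 (mod 3089).
Scan 2041·1349^i mod 3089 for i = 0, 1, …:
  i=0: 2041   i=1: 1010   i=2: 241   i=3: 764
  i=4: 1999   i=5: 3043   i=6: 2815   i=7: 1054
  i=8: 906   i=9: 2039   i=10: 1401   i=11: 2570
  i=12: 1072
Match at i=12, j=25: x = 12·56 + 25 = 697.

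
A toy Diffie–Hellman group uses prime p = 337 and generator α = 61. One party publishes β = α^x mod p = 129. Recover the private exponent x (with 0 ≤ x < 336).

Baby-step giant-step with m = ceil(sqrt(336)) = 19.
Baby table (61^j mod 337 for j=0..18):
  0:1  1:61  2:14  3:180  4:196  5:161  6:48  7:232
  8:335  9:215  10:309  11:314  12:282  13:15  14:241  15:210
  16:4  17:244  18:56
Giant step factor: 61^(-19) ≡ 22 (mod 337).
Scan 129·22^i mod 337 for i = 0, 1, …:
  i=0: 129   i=1: 142   i=2: 91   i=3: 317
  i=4: 234   i=5: 93   i=6: 24   i=7: 191
  i=8: 158   i=9: 106     …   i=13: 302
  i=14: 241
Match at i=14, j=14: x = 14·19 + 14 = 280.

280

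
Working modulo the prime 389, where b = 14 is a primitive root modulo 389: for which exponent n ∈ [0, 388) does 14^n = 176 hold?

168

Baby-step giant-step with m = ceil(sqrt(388)) = 20.
Baby table (14^j mod 389 for j=0..19):
  0:1  1:14  2:196  3:21  4:294  5:226  6:52  7:339
  8:78  9:314  10:117  11:82  12:370  13:123  14:166  15:379
  16:249  17:374  18:179  19:172
Giant step factor: 14^(-20) ≡ 184 (mod 389).
Scan 176·184^i mod 389 for i = 0, 1, …:
  i=0: 176   i=1: 97   i=2: 343   i=3: 94
  i=4: 180   i=5: 55   i=6: 6   i=7: 326
  i=8: 78
Match at i=8, j=8: n = 8·20 + 8 = 168.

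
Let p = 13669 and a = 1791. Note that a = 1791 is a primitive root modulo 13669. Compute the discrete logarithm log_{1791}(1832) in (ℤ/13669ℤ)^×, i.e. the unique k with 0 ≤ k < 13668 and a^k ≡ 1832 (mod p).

Baby-step giant-step with m = ceil(sqrt(13668)) = 117.
Baby table (1791^j mod 13669 for j=0..116):
  0:1  1:1791  2:9135  3:12661  4:12649  5:4826  6:4558  7:2985
  8:1556  9:11989  10:11969  11:3487  12:12153  13:4975  14:11706  15:10869
  16:1723  17:10368  18:6586  19:12848  20:5841  21:4446  22:7428  23:3611
  24:1864  25:3188  26:9735  27:7410  28:12380  29:1462  30:7663  31:757
  32:2556  33:12350  34:2408  35:6993  36:3659  37:5818  38:4260  39:2358
  40:13126  41:11655  42:1542  43:584  44:7100  45:3930  46:12764  47:5756
  48:2570  49:10086  50:7277  51:6550  52:3048  53:5037  54:13396  55:3141
  56:7572  57:1804  58:5080  59:8395  60:13214  61:5235  62:12620  63:7563
  64:13023  65:4879  66:3798  67:8725  68:2808  69:12605  70:8036  71:12688
  72:6330  73:5429  74:4680  75:2783  76:8837  77:12034  78:10550  79:4492
  80:7800  81:82  82:10172  83:10944  84:13027  85:12043  86:13000  87:4693
  88:12397  89:4571  90:12599  91:10959  92:12554  93:12378  94:11549  95:3062
  96:2773  97:4596  98:2698  99:6961  100:1023  101:547  102:9178  103:7660
  104:9053  105:2489  106:1705  107:5468  108:6184  109:3654  110:10532  111:13261
  112:7398  113:4557  114:1194  115:6090  116:12997
Giant step factor: 1791^(-117) ≡ 1387 (mod 13669).
Scan 1832·1387^i mod 13669 for i = 0, 1, …:
  i=0: 1832   i=1: 12219   i=2: 11862   i=3: 8787
  i=4: 8490   i=5: 6621   i=6: 11428   i=7: 8265
  i=8: 8933   i=9: 5957     …   i=43: 7306
  i=44: 4693
Match at i=44, j=87: k = 44·117 + 87 = 5235.

5235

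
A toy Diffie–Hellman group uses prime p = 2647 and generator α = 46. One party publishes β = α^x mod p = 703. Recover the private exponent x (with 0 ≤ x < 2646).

14

Baby-step giant-step with m = ceil(sqrt(2646)) = 52.
Baby table (46^j mod 2647 for j=0..51):
  0:1  1:46  2:2116  3:2044  4:1379  5:2553  6:970  7:2268
  8:1095  9:77  10:895  11:1465  12:1215  13:303  14:703  15:574
  16:2581  17:2258  18:635  19:93  20:1631  21:910  22:2155  23:1191
  24:1846  25:212  26:1811  27:1249  28:1867  29:1178  30:1248  31:1821
  32:1709  33:1851  34:442  35:1803  36:881  37:821  38:708  39:804
  40:2573  41:1890  42:2236  43:2270  44:1187  45:1662  46:2336  47:1576
  48:1027  49:2243  50:2592  51:117
Giant step factor: 46^(-52) ≡ 752 (mod 2647).
Scan 703·752^i mod 2647 for i = 0, 1, …:
  i=0: 703
Match at i=0, j=14: x = 0·52 + 14 = 14.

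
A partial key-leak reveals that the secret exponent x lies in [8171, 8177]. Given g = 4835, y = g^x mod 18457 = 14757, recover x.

8177

Compute 4835^8171 mod 18457 = 15228, then multiply by 4835 repeatedly:
  4835^8171=15228  4835^8172=2407  4835^8173=9935  4835^8174=10611  4835^8175=12182
  4835^8176=3683  4835^8177=14757
Found 14757 at exponent 8177.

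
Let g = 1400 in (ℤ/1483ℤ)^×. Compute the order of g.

The order of 1400 must divide p − 1 = 1482 = 2 · 3 · 13 · 19.
Divisors: 1, 2, 3, 6, 13, 19, 26, 38, 39, 57, 78, 114, 247, 494, 741, 1482.
Check each in increasing order: 1400^1 ≡ 1400;  1400^2 ≡ 957;  1400^3 ≡ 651;  1400^6 ≡ 1146;  1400^13 ≡ 1204;  1400^19 ≡ 594;  1400^26 ≡ 725;  1400^38 ≡ 1365;  1400^39 ≡ 896;  1400^57 ≡ 1092;  1400^78 ≡ 513;  1400^114 ≡ 132;  1400^247 ≡ 1482;  1400^494 ≡ 1.
Smallest exponent giving 1 is 494.

494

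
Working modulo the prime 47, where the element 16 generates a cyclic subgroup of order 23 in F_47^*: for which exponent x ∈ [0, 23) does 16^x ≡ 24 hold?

17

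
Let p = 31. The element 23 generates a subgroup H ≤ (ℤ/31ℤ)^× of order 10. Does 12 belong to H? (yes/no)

no

12 ∈ ⟨23⟩ iff 12^10 ≡ 1 (mod 31), since |⟨23⟩| = 10.
12^10 mod 31 = 25.
Since 25 ≠ 1, 12 does not lie in the subgroup.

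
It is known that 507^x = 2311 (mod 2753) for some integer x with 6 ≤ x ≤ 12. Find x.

12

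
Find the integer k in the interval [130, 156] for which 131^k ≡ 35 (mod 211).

151

Compute 131^130 mod 211 = 185, then multiply by 131 repeatedly:
  131^130=185  131^131=181  131^132=79  131^133=10  131^134=44
  131^135=67  131^136=126  131^137=48  131^138=169  131^139=195
  131^140=14  131^141=146  131^142=136  131^143=92  131^144=25
  131^145=110  131^146=62  131^147=104  131^148=120  131^149=106
  131^150=171  131^151=35
Found 35 at exponent 151.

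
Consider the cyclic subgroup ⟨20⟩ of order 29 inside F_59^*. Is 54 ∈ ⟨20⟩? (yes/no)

54 ∈ ⟨20⟩ iff 54^29 ≡ 1 (mod 59), since |⟨20⟩| = 29.
54^29 mod 59 = 58.
Since 58 ≠ 1, 54 does not lie in the subgroup.

no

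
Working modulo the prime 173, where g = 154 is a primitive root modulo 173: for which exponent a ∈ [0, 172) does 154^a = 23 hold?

84

Baby-step giant-step with m = ceil(sqrt(172)) = 14.
Baby table (154^j mod 173 for j=0..13):
  0:1  1:154  2:15  3:61  4:52  5:50  6:88  7:58
  8:109  9:5  10:78  11:75  12:132  13:87
Giant step factor: 154^(-14) ≡ 9 (mod 173).
Scan 23·9^i mod 173 for i = 0, 1, …:
  i=0: 23   i=1: 34   i=2: 133   i=3: 159
  i=4: 47   i=5: 77   i=6: 1
Match at i=6, j=0: a = 6·14 + 0 = 84.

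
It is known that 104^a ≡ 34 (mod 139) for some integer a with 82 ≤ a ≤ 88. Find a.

Compute 104^82 mod 139 = 127, then multiply by 104 repeatedly:
  104^82=127  104^83=3  104^84=34
Found 34 at exponent 84.

84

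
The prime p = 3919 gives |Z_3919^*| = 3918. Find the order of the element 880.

The order of 880 must divide p − 1 = 3918 = 2 · 3 · 653.
Divisors: 1, 2, 3, 6, 653, 1306, 1959, 3918.
Check each in increasing order: 880^1 ≡ 880;  880^2 ≡ 2357;  880^3 ≡ 1009;  880^6 ≡ 3060;  880^653 ≡ 3918;  880^1306 ≡ 1.
Smallest exponent giving 1 is 1306.

1306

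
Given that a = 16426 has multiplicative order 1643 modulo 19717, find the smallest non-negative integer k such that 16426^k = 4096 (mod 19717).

1418

Baby-step giant-step with m = ceil(sqrt(1643)) = 41.
Baby table (16426^j mod 19717 for j=0..40):
  0:1  1:16426  2:6048  3:10202  4:3269  5:7203  6:14478  7:8891
  8:19464  9:4509  10:7782  11:1821  12:1057  13:11322  14:4428  15:18032
  16:4858  17:2809  18:2854  19:12495  20:8617  21:14216  22:3585  23:12248
  24:13097  25:18852  26:7467  27:13202  28:8486  29:11563  30:19694  31:16542
  32:18632  33:1958  34:3681  35:11784  36:2195  37:12394  38:5819  39:14595
  40:18184
Giant step factor: 16426^(-41) ≡ 11988 (mod 19717).
Scan 4096·11988^i mod 19717 for i = 0, 1, …:
  i=0: 4096   i=1: 7518   i=2: 19094   i=3: 4219
  i=4: 3267   i=5: 6834   i=6: 1857   i=7: 1223
  i=8: 11593   i=9: 11468     …   i=33: 5006
  i=34: 13097
Match at i=34, j=24: k = 34·41 + 24 = 1418.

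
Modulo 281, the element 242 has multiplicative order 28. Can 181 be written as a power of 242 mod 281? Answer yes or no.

yes

181 ∈ ⟨242⟩ iff 181^28 ≡ 1 (mod 281), since |⟨242⟩| = 28.
181^28 mod 281 = 1.
Since 1 = 1, 181 lies in the subgroup.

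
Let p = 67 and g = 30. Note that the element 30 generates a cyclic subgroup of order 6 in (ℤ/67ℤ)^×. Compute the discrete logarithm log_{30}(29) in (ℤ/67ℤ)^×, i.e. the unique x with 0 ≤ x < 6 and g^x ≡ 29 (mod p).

Successive powers of 30 modulo 67:
  30^0=1  30^1=30  30^2=29
So 30^2 ≡ 29 (mod 67), giving x = 2.

2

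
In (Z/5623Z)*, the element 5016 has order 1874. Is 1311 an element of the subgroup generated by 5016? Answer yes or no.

1311 ∈ ⟨5016⟩ iff 1311^1874 ≡ 1 (mod 5623), since |⟨5016⟩| = 1874.
1311^1874 mod 5623 = 3609.
Since 3609 ≠ 1, 1311 does not lie in the subgroup.

no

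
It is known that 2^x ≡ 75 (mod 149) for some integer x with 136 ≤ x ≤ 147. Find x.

147

Compute 2^136 mod 149 = 49, then multiply by 2 repeatedly:
  2^136=49  2^137=98  2^138=47  2^139=94  2^140=39
  2^141=78  2^142=7  2^143=14  2^144=28  2^145=56
  2^146=112  2^147=75
Found 75 at exponent 147.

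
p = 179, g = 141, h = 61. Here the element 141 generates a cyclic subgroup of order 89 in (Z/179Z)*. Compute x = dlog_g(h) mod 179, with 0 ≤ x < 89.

Baby-step giant-step with m = ceil(sqrt(89)) = 10.
Baby table (141^j mod 179 for j=0..9):
  0:1  1:141  2:12  3:81  4:144  5:77  6:117  7:29
  8:151  9:169
Giant step factor: 141^(-10) ≡ 57 (mod 179).
Scan 61·57^i mod 179 for i = 0, 1, …:
  i=0: 61   i=1: 76   i=2: 36   i=3: 83
  i=4: 77
Match at i=4, j=5: x = 4·10 + 5 = 45.

45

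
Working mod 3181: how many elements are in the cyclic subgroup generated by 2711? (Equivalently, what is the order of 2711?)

3180

The order of 2711 must divide p − 1 = 3180 = 2^2 · 3 · 5 · 53.
Divisors: 1, 2, 3, 4, 5, 6, 10, 12, 15, 20, 30, 53, 60, 106, 159, 212, 265, 318, 530, 636, 795, 1060, 1590, 3180.
Check each in increasing order: 2711^1 ≡ 2711;  2711^2 ≡ 1411;  2711^3 ≡ 1659;  2711^4 ≡ 2796;  2711^5 ≡ 2814;  2711^6 ≡ 716;  2711^10 ≡ 1087;  2711^12 ≡ 515;  2711^15 ≡ 1877;  2711^20 ≡ 1418;  2711^30 ≡ 1762;  2711^53 ≡ 1003;  2711^60 ≡ 3169;  2711^106 ≡ 813;  2711^159 ≡ 1103;  2711^212 ≡ 2502;  2711^265 ≡ 2878;  2711^318 ≡ 1467;  2711^530 ≡ 2741;  2711^636 ≡ 1733;  2711^795 ≡ 2899;  2711^1060 ≡ 2740;  2711^1590 ≡ 3180;  2711^3180 ≡ 1.
Smallest exponent giving 1 is 3180.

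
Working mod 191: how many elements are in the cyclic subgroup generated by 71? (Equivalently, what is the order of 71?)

190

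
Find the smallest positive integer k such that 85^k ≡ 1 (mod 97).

16

The order of 85 must divide p − 1 = 96 = 2^5 · 3.
Divisors: 1, 2, 3, 4, 6, 8, 12, 16, 24, 32, 48, 96.
Check each in increasing order: 85^1 ≡ 85;  85^2 ≡ 47;  85^3 ≡ 18;  85^4 ≡ 75;  85^6 ≡ 33;  85^8 ≡ 96;  85^12 ≡ 22;  85^16 ≡ 1.
Smallest exponent giving 1 is 16.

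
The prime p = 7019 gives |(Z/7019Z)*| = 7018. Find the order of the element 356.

The order of 356 must divide p − 1 = 7018 = 2 · 11^2 · 29.
Divisors: 1, 2, 11, 22, 29, 58, 121, 242, 319, 638, 3509, 7018.
Check each in increasing order: 356^1 ≡ 356;  356^2 ≡ 394;  356^11 ≡ 4737;  356^22 ≡ 6445;  356^29 ≡ 5291;  356^58 ≡ 2909;  356^121 ≡ 4896;  356^242 ≡ 931;  356^319 ≡ 4824;  356^638 ≡ 2991;  356^3509 ≡ 7018;  356^7018 ≡ 1.
Smallest exponent giving 1 is 7018.

7018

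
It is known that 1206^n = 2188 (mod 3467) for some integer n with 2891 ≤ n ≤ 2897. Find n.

2893

Compute 1206^2891 mod 3467 = 1602, then multiply by 1206 repeatedly:
  1206^2891=1602  1206^2892=893  1206^2893=2188
Found 2188 at exponent 2893.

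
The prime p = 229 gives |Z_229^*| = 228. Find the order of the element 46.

114

The order of 46 must divide p − 1 = 228 = 2^2 · 3 · 19.
Divisors: 1, 2, 3, 4, 6, 12, 19, 38, 57, 76, 114, 228.
Check each in increasing order: 46^1 ≡ 46;  46^2 ≡ 55;  46^3 ≡ 11;  46^4 ≡ 48;  46^6 ≡ 121;  46^12 ≡ 214;  46^19 ≡ 95;  46^38 ≡ 94;  46^57 ≡ 228;  46^76 ≡ 134;  46^114 ≡ 1.
Smallest exponent giving 1 is 114.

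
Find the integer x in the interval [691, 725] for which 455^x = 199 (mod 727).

Compute 455^691 mod 727 = 459, then multiply by 455 repeatedly:
  455^691=459  455^692=196  455^693=486  455^694=122  455^695=258
  455^696=343  455^697=487  455^698=577  455^699=88  455^700=55
  455^701=307  455^702=101  455^703=154  455^704=278  455^705=719
  455^706=722  455^707=633  455^708=123  455^709=713  455^710=173
  455^711=199
Found 199 at exponent 711.

711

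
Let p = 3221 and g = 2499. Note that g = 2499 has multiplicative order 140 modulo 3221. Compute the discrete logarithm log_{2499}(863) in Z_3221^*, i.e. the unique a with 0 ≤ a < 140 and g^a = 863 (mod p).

39

Baby-step giant-step with m = ceil(sqrt(140)) = 12.
Baby table (2499^j mod 3221 for j=0..11):
  0:1  1:2499  2:2703  3:360  4:981  5:338  6:760  7:2071
  8:2503  9:3036  10:1509  11:2421
Giant step factor: 2499^(-12) ≡ 1479 (mod 3221).
Scan 863·1479^i mod 3221 for i = 0, 1, …:
  i=0: 863   i=1: 861   i=2: 1124   i=3: 360
Match at i=3, j=3: a = 3·12 + 3 = 39.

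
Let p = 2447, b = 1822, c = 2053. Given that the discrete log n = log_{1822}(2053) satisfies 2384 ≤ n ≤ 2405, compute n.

Compute 1822^2384 mod 2447 = 398, then multiply by 1822 repeatedly:
  1822^2384=398  1822^2385=844  1822^2386=1052  1822^2387=743  1822^2388=555
  1822^2389=599  1822^2390=16  1822^2391=2235  1822^2392=362  1822^2393=1321
  1822^2394=1461  1822^2395=2053
Found 2053 at exponent 2395.

2395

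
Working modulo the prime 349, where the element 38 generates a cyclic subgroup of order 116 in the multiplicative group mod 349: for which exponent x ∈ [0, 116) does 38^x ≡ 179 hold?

15

Baby-step giant-step with m = ceil(sqrt(116)) = 11.
Baby table (38^j mod 349 for j=0..10):
  0:1  1:38  2:48  3:79  4:210  5:302  6:308  7:187
  8:126  9:251  10:115
Giant step factor: 38^(-11) ≡ 163 (mod 349).
Scan 179·163^i mod 349 for i = 0, 1, …:
  i=0: 179   i=1: 210
Match at i=1, j=4: x = 1·11 + 4 = 15.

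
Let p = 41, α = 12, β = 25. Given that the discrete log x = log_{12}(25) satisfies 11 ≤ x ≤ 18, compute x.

12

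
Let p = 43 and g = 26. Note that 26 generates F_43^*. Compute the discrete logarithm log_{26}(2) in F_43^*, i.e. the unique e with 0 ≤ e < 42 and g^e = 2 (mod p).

9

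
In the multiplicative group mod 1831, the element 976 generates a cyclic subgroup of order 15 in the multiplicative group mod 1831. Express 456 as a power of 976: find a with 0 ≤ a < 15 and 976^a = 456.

2

Successive powers of 976 modulo 1831:
  976^0=1  976^1=976  976^2=456
So 976^2 ≡ 456 (mod 1831), giving a = 2.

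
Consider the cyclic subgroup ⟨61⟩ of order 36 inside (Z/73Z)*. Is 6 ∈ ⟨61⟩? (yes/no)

yes

6 ∈ ⟨61⟩ iff 6^36 ≡ 1 (mod 73), since |⟨61⟩| = 36.
6^36 mod 73 = 1.
Since 1 = 1, 6 lies in the subgroup.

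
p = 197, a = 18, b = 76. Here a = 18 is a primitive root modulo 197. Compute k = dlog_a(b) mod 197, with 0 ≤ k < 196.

Baby-step giant-step with m = ceil(sqrt(196)) = 14.
Baby table (18^j mod 197 for j=0..13):
  0:1  1:18  2:127  3:119  4:172  5:141  6:174  7:177
  8:34  9:21  10:181  11:106  12:135  13:66
Giant step factor: 18^(-14) ≡ 33 (mod 197).
Scan 76·33^i mod 197 for i = 0, 1, …:
  i=0: 76   i=1: 144   i=2: 24   i=3: 4
  i=4: 132   i=5: 22   i=6: 135
Match at i=6, j=12: k = 6·14 + 12 = 96.

96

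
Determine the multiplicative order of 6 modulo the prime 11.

The order of 6 must divide p − 1 = 10 = 2 · 5.
Divisors: 1, 2, 5, 10.
Check each in increasing order: 6^1 ≡ 6;  6^2 ≡ 3;  6^5 ≡ 10;  6^10 ≡ 1.
Smallest exponent giving 1 is 10.

10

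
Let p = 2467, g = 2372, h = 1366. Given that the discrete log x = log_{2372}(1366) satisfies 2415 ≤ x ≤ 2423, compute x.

Compute 2372^2415 mod 2467 = 2352, then multiply by 2372 repeatedly:
  2372^2415=2352  2372^2416=1057  2372^2417=732  2372^2418=2003  2372^2419=2141
  2372^2420=1366
Found 1366 at exponent 2420.

2420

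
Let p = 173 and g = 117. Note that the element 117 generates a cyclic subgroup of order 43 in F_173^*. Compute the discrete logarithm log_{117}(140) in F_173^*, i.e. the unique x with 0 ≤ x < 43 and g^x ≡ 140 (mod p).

40

Baby-step giant-step with m = ceil(sqrt(43)) = 7.
Baby table (117^j mod 173 for j=0..6):
  0:1  1:117  2:22  3:152  4:138  5:57  6:95
Giant step factor: 117^(-7) ≡ 169 (mod 173).
Scan 140·169^i mod 173 for i = 0, 1, …:
  i=0: 140   i=1: 132   i=2: 164   i=3: 36
  i=4: 29   i=5: 57
Match at i=5, j=5: x = 5·7 + 5 = 40.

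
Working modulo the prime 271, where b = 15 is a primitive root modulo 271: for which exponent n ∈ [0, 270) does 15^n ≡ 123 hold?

3

Baby-step giant-step with m = ceil(sqrt(270)) = 17.
Baby table (15^j mod 271 for j=0..16):
  0:1  1:15  2:225  3:123  4:219  5:33  6:224  7:108
  8:265  9:181  10:5  11:75  12:41  13:73  14:11  15:165
  16:36
Giant step factor: 15^(-17) ≡ 135 (mod 271).
Scan 123·135^i mod 271 for i = 0, 1, …:
  i=0: 123
Match at i=0, j=3: n = 0·17 + 3 = 3.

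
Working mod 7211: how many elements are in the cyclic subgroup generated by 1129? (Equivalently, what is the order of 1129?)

1030

The order of 1129 must divide p − 1 = 7210 = 2 · 5 · 7 · 103.
Divisors: 1, 2, 5, 7, 10, 14, 35, 70, 103, 206, 515, 721, 1030, 1442, 3605, 7210.
Check each in increasing order: 1129^1 ≡ 1129;  1129^2 ≡ 5505;  1129^5 ≡ 2608;  1129^7 ≡ 7150;  1129^10 ≡ 1691;  1129^14 ≡ 3721;  1129^35 ≡ 6496;  1129^70 ≡ 6455;  1129^103 ≡ 3910;  1129^206 ≡ 780;  1129^515 ≡ 7210;  1129^721 ≡ 6431;  1129^1030 ≡ 1.
Smallest exponent giving 1 is 1030.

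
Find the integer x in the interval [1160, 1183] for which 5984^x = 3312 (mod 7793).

Compute 5984^1160 mod 7793 = 7309, then multiply by 5984 repeatedly:
  5984^1160=7309  5984^1161=2740  5984^1162=7481  5984^1163=3312
Found 3312 at exponent 1163.

1163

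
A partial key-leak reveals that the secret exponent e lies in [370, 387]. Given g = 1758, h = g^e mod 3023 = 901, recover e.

Compute 1758^370 mod 3023 = 118, then multiply by 1758 repeatedly:
  1758^370=118  1758^371=1880  1758^372=901
Found 901 at exponent 372.

372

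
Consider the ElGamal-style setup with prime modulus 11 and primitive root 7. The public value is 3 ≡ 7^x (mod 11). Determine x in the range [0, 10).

4

Successive powers of 7 modulo 11:
  7^0=1  7^1=7  7^2=5  7^3=2  7^4=3
So 7^4 ≡ 3 (mod 11), giving x = 4.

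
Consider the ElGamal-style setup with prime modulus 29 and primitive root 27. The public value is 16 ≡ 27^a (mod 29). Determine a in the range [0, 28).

Successive powers of 27 modulo 29:
  27^0=1  27^1=27  27^2=4  27^3=21  27^4=16
So 27^4 ≡ 16 (mod 29), giving a = 4.

4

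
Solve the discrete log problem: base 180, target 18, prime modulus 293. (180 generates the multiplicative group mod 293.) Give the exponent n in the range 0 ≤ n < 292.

135

Baby-step giant-step with m = ceil(sqrt(292)) = 18.
Baby table (180^j mod 293 for j=0..17):
  0:1  1:180  2:170  3:128  4:186  5:78  6:269  7:75
  8:22  9:151  10:224  11:179  12:283  13:251  14:58  15:185
  16:191  17:99
Giant step factor: 180^(-18) ≡ 199 (mod 293).
Scan 18·199^i mod 293 for i = 0, 1, …:
  i=0: 18   i=1: 66   i=2: 242   i=3: 106
  i=4: 291   i=5: 188   i=6: 201   i=7: 151
Match at i=7, j=9: n = 7·18 + 9 = 135.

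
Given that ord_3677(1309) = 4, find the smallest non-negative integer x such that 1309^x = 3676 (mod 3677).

Successive powers of 1309 modulo 3677:
  1309^0=1  1309^1=1309  1309^2=3676
So 1309^2 ≡ 3676 (mod 3677), giving x = 2.

2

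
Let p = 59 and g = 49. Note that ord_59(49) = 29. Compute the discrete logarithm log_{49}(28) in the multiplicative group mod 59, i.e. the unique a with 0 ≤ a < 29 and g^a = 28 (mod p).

Successive powers of 49 modulo 59:
  49^0=1  49^1=49  49^2=41  49^3=3  49^4=29  49^5=5
  49^6=9  49^7=28
So 49^7 ≡ 28 (mod 59), giving a = 7.

7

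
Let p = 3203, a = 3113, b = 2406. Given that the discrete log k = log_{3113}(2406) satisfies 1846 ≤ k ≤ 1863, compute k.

Compute 3113^1846 mod 3203 = 2170, then multiply by 3113 repeatedly:
  3113^1846=2170  3113^1847=83  3113^1848=2139  3113^1849=2873  3113^1850=873
  3113^1851=1505  3113^1852=2279  3113^1853=3085  3113^1854=1011  3113^1855=1897
  3113^1856=2232  3113^1857=909  3113^1858=1468  3113^1859=2406
Found 2406 at exponent 1859.

1859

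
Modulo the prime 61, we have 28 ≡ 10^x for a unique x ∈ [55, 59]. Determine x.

57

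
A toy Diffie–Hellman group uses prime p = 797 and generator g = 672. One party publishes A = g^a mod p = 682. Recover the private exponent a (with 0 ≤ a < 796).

110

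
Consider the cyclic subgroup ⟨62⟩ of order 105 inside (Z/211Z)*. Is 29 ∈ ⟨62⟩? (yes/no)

29 ∈ ⟨62⟩ iff 29^105 ≡ 1 (mod 211), since |⟨62⟩| = 105.
29^105 mod 211 = 210.
Since 210 ≠ 1, 29 does not lie in the subgroup.

no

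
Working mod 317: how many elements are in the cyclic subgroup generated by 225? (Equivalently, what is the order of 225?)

79

The order of 225 must divide p − 1 = 316 = 2^2 · 79.
Divisors: 1, 2, 4, 79, 158, 316.
Check each in increasing order: 225^1 ≡ 225;  225^2 ≡ 222;  225^4 ≡ 149;  225^79 ≡ 1.
Smallest exponent giving 1 is 79.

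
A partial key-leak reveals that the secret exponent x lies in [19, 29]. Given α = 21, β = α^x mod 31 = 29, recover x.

21

Compute 21^19 mod 31 = 13, then multiply by 21 repeatedly:
  21^19=13  21^20=25  21^21=29
Found 29 at exponent 21.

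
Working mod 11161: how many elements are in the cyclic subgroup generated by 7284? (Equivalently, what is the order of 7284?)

3720

The order of 7284 must divide p − 1 = 11160 = 2^3 · 3^2 · 5 · 31.
Divisors: 1, 2, 3, 4, 5, 6, 8, 9, 10, 12, 15, 18, 20, 24, 30, 31, 36, 40, 45, 60, 62, 72, 90, 93, 120, 124, 155, 180, 186, 248, 279, 310, 360, 372, 465, 558, 620, 744, 930, 1116, 1240, 1395, 1860, 2232, 2790, 3720, 5580, 11160.
Check each in increasing order: 7284^1 ≡ 7284;  7284^2 ≡ 8423;  7284^3 ≡ 1115;  7284^4 ≡ 7613;  7284^5 ≡ 5244;  7284^6 ≡ 4354;  7284^8 ≡ 9857;  7284^9 ≡ 10836;  7284^10 ≡ 9993;  7284^12 ≡ 5938;  7284^15 ≡ 2397;  7284^18 ≡ 5176;  7284^20 ≡ 2582;  7284^24 ≡ 2245;  7284^30 ≡ 8855;  7284^31 ≡ 401;  7284^36 ≡ 4576;  7284^40 ≡ 3607;  7284^45 ≡ 8374;  7284^60 ≡ 5000;  7284^62 ≡ 4547;  7284^72 ≡ 1740;  7284^90 ≡ 10474;  7284^93 ≡ 4104;  7284^120 ≡ 10521;  7284^124 ≡ 5037;  7284^155 ≡ 10857;  7284^180 ≡ 3207;  7284^186 ≡ 867;  7284^248 ≡ 2416;  7284^279 ≡ 8970;  7284^310 ≡ 3128;  7284^360 ≡ 5568;  7284^372 ≡ 3902;  7284^465 ≡ 8934;  7284^558 ≡ 1251;  7284^620 ≡ 7348;  7284^744 ≡ 2000;  7284^930 ≡ 4045;  7284^1116 ≡ 2461;  7284^1240 ≡ 7347;  7284^1395 ≡ 9873;  7284^1860 ≡ 11160;  7284^2232 ≡ 7259;  7284^2790 ≡ 7116;  7284^3720 ≡ 1.
Smallest exponent giving 1 is 3720.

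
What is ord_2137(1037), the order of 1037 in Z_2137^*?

267

The order of 1037 must divide p − 1 = 2136 = 2^3 · 3 · 89.
Divisors: 1, 2, 3, 4, 6, 8, 12, 24, 89, 178, 267, 356, 534, 712, 1068, 2136.
Check each in increasing order: 1037^1 ≡ 1037;  1037^2 ≡ 458;  1037^3 ≡ 532;  1037^4 ≡ 338;  1037^6 ≡ 940;  1037^8 ≡ 983;  1037^12 ≡ 1019;  1037^24 ≡ 1916;  1037^89 ≡ 201;  1037^178 ≡ 1935;  1037^267 ≡ 1.
Smallest exponent giving 1 is 267.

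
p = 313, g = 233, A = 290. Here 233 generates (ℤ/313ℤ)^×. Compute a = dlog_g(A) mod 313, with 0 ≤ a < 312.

309

Baby-step giant-step with m = ceil(sqrt(312)) = 18.
Baby table (233^j mod 313 for j=0..17):
  0:1  1:233  2:140  3:68  4:194  5:130  6:242  7:46
  8:76  9:180  10:311  11:160  12:33  13:177  14:238  15:53
  16:142  17:221
Giant step factor: 233^(-18) ≡ 35 (mod 313).
Scan 290·35^i mod 313 for i = 0, 1, …:
  i=0: 290   i=1: 134   i=2: 308   i=3: 138
  i=4: 135   i=5: 30   i=6: 111   i=7: 129
  i=8: 133   i=9: 273     …   i=16: 306
  i=17: 68
Match at i=17, j=3: a = 17·18 + 3 = 309.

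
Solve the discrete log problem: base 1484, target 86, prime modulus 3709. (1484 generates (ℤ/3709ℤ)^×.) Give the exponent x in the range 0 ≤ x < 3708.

Baby-step giant-step with m = ceil(sqrt(3708)) = 61.
Baby table (1484^j mod 3709 for j=0..60):
  0:1  1:1484  2:2819  3:3353  4:2083  5:1575  6:630  7:252
  8:3068  9:1969  10:3013  11:1947  12:37  13:2982  14:451  15:1664
  16:2891  17:2640  18:1056  19:1906  20:2246  21:2382  22:211  23:1568
  24:1369  25:2773  26:1851  27:2224  28:3115  29:1246  30:1982  31:51
  32:1504  33:2827  34:389  35:2381  36:2436  37:2458  38:1725  39:690
  40:276  41:1594  42:2863  43:1887  44:13  45:747  46:3266  47:2790
  48:1116  49:1930  50:772  51:3276  52:2794  53:3343  54:2079  55:3057
  56:481  57:1676  58:2154  59:3087  60:493
Giant step factor: 1484^(-61) ≡ 79 (mod 3709).
Scan 86·79^i mod 3709 for i = 0, 1, …:
  i=0: 86   i=1: 3085   i=2: 2630   i=3: 66
  i=4: 1505   i=5: 207   i=6: 1517   i=7: 1155
  i=8: 2229   i=9: 1768     …   i=19: 1148
  i=20: 1676
Match at i=20, j=57: x = 20·61 + 57 = 1277.

1277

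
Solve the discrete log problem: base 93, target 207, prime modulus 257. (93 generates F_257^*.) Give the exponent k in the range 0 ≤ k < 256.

Baby-step giant-step with m = ceil(sqrt(256)) = 16.
Baby table (93^j mod 257 for j=0..15):
  0:1  1:93  2:168  3:204  4:211  5:91  6:239  7:125
  8:60  9:183  10:57  11:161  12:67  13:63  14:205  15:47
Giant step factor: 93^(-16) ≡ 129 (mod 257).
Scan 207·129^i mod 257 for i = 0, 1, …:
  i=0: 207   i=1: 232   i=2: 116   i=3: 58
  i=4: 29   i=5: 143   i=6: 200   i=7: 100
  i=8: 50   i=9: 25     …   i=13: 114
  i=14: 57
Match at i=14, j=10: k = 14·16 + 10 = 234.

234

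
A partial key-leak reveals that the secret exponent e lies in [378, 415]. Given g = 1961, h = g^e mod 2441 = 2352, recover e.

407

Compute 1961^378 mod 2441 = 1671, then multiply by 1961 repeatedly:
  1961^378=1671  1961^379=1009  1961^380=1439  1961^381=83  1961^382=1657
  1961^383=406  1961^384=400  1961^385=839  1961^386=45  1961^387=369
  1961^388=1073  1961^389=11  1961^390=2043  1961^391=642  1961^392=1847
  1961^393=1964  1961^394=1947  1961^395=343  1961^396=1348  1961^397=2266
  1961^398=1006  1961^399=438  1961^400=2127  1961^401=1819  1961^402=758
  1961^403=2310  1961^404=1855  1961^405=565  1961^406=2192  1961^407=2352
Found 2352 at exponent 407.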